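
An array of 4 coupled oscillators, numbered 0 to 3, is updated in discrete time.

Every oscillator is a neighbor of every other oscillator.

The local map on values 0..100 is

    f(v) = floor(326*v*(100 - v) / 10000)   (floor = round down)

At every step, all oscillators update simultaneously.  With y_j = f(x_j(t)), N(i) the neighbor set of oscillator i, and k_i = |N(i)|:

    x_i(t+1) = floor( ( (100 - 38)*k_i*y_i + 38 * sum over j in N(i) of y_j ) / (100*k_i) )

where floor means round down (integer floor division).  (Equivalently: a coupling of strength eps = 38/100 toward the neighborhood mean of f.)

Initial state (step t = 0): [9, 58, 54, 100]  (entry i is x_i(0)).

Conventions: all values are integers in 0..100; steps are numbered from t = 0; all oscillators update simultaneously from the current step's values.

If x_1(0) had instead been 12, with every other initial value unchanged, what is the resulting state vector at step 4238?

Answer: [50, 50, 50, 50]
Key observation: The state at step 17, [81, 81, 81, 81], reappears at step 19: the system is in a cycle of period 2 from step 17 on.  Therefore the state at step 4238 equals the state at step 17 + ((4238 - 17) mod 2) = 18, which is [50, 50, 50, 50].

Derivation:
t=0: [9, 12, 54, 100]
t=1: [30, 34, 57, 17]
t=2: [67, 69, 72, 55]
t=3: [71, 70, 68, 75]
t=4: [66, 67, 68, 63]
t=5: [72, 72, 71, 73]
t=6: [65, 65, 66, 64]
t=7: [74, 74, 73, 74]
t=8: [62, 62, 63, 62]
t=9: [75, 75, 75, 75]
t=10: [61, 61, 61, 61]
t=11: [77, 77, 77, 77]
t=12: [57, 57, 57, 57]
t=13: [79, 79, 79, 79]
t=14: [54, 54, 54, 54]
t=15: [80, 80, 80, 80]
t=16: [52, 52, 52, 52]
t=17: [81, 81, 81, 81]
t=18: [50, 50, 50, 50]
t=19: [81, 81, 81, 81]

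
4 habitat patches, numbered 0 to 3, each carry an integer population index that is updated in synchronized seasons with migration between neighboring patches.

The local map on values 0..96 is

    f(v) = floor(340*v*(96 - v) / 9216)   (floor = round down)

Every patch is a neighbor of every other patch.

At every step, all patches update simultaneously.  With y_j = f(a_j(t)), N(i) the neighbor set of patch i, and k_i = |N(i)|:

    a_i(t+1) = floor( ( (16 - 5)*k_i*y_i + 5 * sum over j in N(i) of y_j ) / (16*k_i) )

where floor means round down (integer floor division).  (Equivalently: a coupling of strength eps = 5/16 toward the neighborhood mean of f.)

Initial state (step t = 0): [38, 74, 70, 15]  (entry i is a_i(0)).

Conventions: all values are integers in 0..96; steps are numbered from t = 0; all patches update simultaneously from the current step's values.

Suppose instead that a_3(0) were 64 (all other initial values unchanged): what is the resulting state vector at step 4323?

Answer: [83, 83, 83, 83]
Key observation: The state at step 9, [82, 82, 82, 82], reappears at step 13: the system is in a cycle of period 4 from step 9 on.  Therefore the state at step 4323 equals the state at step 9 + ((4323 - 9) mod 4) = 11, which is [83, 83, 83, 83].

Derivation:
t=0: [38, 74, 70, 64]
t=1: [76, 64, 68, 73]
t=2: [59, 71, 68, 62]
t=3: [77, 68, 71, 75]
t=4: [56, 66, 63, 59]
t=5: [80, 74, 76, 79]
t=6: [49, 57, 54, 50]
t=7: [83, 82, 83, 83]
t=8: [39, 41, 39, 39]
t=9: [82, 82, 82, 82]
t=10: [42, 42, 42, 42]
t=11: [83, 83, 83, 83]
t=12: [39, 39, 39, 39]
t=13: [82, 82, 82, 82]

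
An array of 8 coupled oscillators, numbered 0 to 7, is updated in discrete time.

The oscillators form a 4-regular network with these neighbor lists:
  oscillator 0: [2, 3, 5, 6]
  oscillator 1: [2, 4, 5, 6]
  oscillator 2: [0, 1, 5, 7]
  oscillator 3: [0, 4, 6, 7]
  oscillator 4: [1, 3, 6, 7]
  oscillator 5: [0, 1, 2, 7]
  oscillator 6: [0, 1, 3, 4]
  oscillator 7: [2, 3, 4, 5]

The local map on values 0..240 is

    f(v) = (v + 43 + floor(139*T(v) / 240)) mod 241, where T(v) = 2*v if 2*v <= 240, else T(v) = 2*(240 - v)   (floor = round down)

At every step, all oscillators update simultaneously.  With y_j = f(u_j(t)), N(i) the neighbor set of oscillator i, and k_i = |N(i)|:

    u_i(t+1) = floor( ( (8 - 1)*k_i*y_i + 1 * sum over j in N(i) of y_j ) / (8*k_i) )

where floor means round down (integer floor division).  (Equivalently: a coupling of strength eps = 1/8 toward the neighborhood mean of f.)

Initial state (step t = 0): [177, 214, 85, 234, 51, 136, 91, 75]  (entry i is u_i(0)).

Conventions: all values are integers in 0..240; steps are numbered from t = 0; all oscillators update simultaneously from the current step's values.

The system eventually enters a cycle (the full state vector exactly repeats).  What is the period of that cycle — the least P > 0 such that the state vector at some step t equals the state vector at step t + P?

Answer: 4
Key observation: The state at step 7, [61, 64, 168, 64, 166, 60, 168, 164], reappears at step 11 — and no state repeats earlier — so the cycle the system enters has period 4.

Derivation:
t=0: [177, 214, 85, 234, 51, 136, 91, 75]
t=1: [62, 61, 208, 56, 150, 67, 218, 193]
t=2: [167, 162, 59, 152, 62, 177, 57, 57]
t=3: [60, 64, 158, 65, 167, 58, 155, 159]
t=4: [164, 168, 65, 170, 61, 161, 66, 61]
t=5: [62, 65, 170, 64, 166, 61, 172, 166]
t=6: [168, 170, 64, 168, 61, 166, 64, 60]
t=7: [61, 64, 168, 64, 166, 60, 168, 164]
t=8: [166, 168, 64, 168, 61, 164, 64, 61]
t=9: [61, 64, 168, 64, 166, 61, 168, 166]
t=10: [166, 168, 64, 168, 61, 166, 64, 60]
t=11: [61, 64, 168, 64, 166, 60, 168, 164]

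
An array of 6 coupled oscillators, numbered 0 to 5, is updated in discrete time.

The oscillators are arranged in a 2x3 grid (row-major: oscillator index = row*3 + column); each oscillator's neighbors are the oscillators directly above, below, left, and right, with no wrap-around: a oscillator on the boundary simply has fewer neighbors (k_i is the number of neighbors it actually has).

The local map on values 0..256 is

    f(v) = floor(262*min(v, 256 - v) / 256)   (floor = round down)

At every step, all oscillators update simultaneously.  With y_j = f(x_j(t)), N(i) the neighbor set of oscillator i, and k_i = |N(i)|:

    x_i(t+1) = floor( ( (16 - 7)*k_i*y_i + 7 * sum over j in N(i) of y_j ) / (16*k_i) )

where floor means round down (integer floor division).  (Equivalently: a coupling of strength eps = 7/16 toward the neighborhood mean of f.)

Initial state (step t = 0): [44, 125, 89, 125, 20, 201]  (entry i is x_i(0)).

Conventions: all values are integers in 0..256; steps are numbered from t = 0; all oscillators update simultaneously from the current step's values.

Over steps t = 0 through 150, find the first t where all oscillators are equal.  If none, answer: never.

Answer: 12
Key observation: Synchronization is absorbing here: once all oscillators are equal they stay equal, and step 12 is the first all-equal step.

Derivation:
t=0: [44, 125, 89, 125, 20, 201]  (not all equal)
t=1: [80, 94, 91, 85, 56, 55]  (not all equal)
t=2: [85, 87, 85, 78, 66, 64]  (not all equal)
t=3: [85, 84, 82, 77, 71, 70]  (not all equal)
t=4: [84, 82, 80, 78, 74, 73]  (not all equal)
t=5: [83, 81, 79, 79, 76, 75]  (not all equal)
t=6: [82, 81, 79, 80, 78, 77]  (not all equal)
t=7: [82, 81, 80, 81, 79, 78]  (not all equal)
t=8: [82, 81, 80, 81, 80, 79]  (not all equal)
t=9: [82, 81, 81, 82, 81, 80]  (not all equal)
t=10: [82, 82, 81, 82, 82, 81]  (not all equal)
t=11: [83, 82, 82, 83, 82, 82]  (not all equal)
t=12: [83, 83, 83, 83, 83, 83]  (all equal)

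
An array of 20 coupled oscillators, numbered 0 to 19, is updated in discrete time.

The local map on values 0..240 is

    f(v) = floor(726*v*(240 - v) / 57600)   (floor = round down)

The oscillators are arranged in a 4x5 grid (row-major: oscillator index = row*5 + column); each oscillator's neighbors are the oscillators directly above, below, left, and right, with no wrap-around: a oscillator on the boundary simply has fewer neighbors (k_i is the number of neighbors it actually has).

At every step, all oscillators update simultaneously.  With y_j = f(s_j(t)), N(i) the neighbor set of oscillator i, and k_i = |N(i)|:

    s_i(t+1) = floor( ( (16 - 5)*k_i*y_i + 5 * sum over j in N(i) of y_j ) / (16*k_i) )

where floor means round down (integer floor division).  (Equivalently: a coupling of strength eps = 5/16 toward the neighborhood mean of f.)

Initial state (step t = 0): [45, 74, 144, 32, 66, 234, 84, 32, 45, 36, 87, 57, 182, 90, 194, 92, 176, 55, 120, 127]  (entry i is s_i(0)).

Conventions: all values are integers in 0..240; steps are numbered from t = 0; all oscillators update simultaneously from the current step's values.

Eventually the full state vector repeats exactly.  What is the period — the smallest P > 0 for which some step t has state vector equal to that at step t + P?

Answer: 2
Key observation: The state at step 15, [151, 151, 150, 149, 149, 151, 151, 151, 150, 150, 151, 151, 151, 151, 151, 152, 151, 151, 151, 151], reappears at step 17 — and no state repeats earlier — so the cycle the system enters has period 2.

Derivation:
t=0: [45, 74, 144, 32, 66, 234, 84, 32, 45, 36, 87, 57, 182, 90, 194, 92, 176, 55, 120, 127]
t=1: [102, 152, 152, 101, 126, 57, 143, 102, 109, 101, 148, 137, 131, 158, 123, 165, 141, 135, 174, 169]
t=2: [168, 169, 169, 176, 179, 144, 170, 176, 177, 177, 165, 176, 177, 165, 175, 160, 173, 174, 150, 154]
t=3: [155, 150, 148, 141, 138, 167, 149, 142, 141, 140, 156, 143, 141, 152, 146, 157, 146, 146, 165, 163]
t=4: [164, 169, 171, 174, 176, 157, 169, 174, 174, 175, 164, 172, 174, 168, 170, 165, 171, 170, 158, 159]
t=5: [157, 151, 147, 144, 141, 161, 151, 144, 144, 143, 156, 147, 145, 151, 150, 154, 148, 149, 160, 160]
t=6: [164, 168, 172, 173, 174, 161, 168, 173, 173, 173, 165, 171, 172, 169, 169, 166, 170, 169, 162, 162]
t=7: [156, 152, 147, 145, 144, 158, 151, 146, 146, 146, 154, 148, 147, 150, 151, 153, 149, 151, 157, 157]
t=8: [165, 168, 171, 172, 173, 164, 168, 171, 171, 171, 166, 170, 171, 169, 168, 167, 169, 168, 165, 164]
t=9: [154, 151, 148, 147, 146, 155, 151, 148, 148, 148, 153, 149, 148, 150, 152, 152, 151, 151, 154, 155]
t=10: [166, 168, 170, 171, 171, 166, 169, 170, 171, 170, 167, 169, 170, 169, 168, 168, 169, 168, 166, 166]
t=11: [153, 151, 149, 148, 148, 153, 151, 149, 148, 149, 152, 151, 149, 150, 151, 152, 151, 151, 153, 153]
t=12: [167, 168, 170, 170, 170, 167, 168, 170, 170, 170, 168, 169, 169, 169, 169, 168, 168, 168, 167, 167]
t=13: [152, 151, 149, 149, 149, 152, 151, 149, 149, 149, 152, 151, 150, 151, 151, 152, 151, 152, 152, 152]
t=14: [168, 169, 169, 170, 170, 168, 169, 169, 169, 169, 168, 169, 169, 169, 169, 168, 168, 168, 168, 168]
t=15: [151, 151, 150, 149, 149, 151, 151, 151, 150, 150, 151, 151, 151, 151, 151, 152, 151, 151, 151, 151]
t=16: [169, 169, 169, 170, 170, 169, 169, 169, 169, 169, 168, 169, 169, 169, 169, 168, 168, 169, 169, 169]
t=17: [151, 151, 150, 149, 149, 151, 151, 151, 150, 150, 151, 151, 151, 151, 151, 152, 151, 151, 151, 151]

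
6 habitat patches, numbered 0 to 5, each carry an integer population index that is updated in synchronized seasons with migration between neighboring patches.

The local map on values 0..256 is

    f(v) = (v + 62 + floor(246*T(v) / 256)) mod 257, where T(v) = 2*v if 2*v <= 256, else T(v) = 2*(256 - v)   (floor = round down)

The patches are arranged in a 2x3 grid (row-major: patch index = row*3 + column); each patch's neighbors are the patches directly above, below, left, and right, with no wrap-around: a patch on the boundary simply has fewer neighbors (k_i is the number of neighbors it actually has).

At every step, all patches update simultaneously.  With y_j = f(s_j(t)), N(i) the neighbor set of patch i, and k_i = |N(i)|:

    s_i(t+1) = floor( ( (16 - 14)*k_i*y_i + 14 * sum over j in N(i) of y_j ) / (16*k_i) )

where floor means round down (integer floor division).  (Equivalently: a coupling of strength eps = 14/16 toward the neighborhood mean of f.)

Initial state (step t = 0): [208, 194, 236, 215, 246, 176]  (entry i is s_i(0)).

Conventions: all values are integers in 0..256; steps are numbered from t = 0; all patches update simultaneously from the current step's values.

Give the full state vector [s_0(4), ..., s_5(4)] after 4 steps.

Answer: [160, 147, 112, 159, 132, 127]

Derivation:
t=0: [208, 194, 236, 215, 246, 176]
t=1: [107, 88, 120, 88, 110, 81]
t=2: [68, 123, 64, 114, 63, 128]
t=3: [132, 165, 181, 126, 171, 238]
t=4: [160, 147, 112, 159, 132, 127]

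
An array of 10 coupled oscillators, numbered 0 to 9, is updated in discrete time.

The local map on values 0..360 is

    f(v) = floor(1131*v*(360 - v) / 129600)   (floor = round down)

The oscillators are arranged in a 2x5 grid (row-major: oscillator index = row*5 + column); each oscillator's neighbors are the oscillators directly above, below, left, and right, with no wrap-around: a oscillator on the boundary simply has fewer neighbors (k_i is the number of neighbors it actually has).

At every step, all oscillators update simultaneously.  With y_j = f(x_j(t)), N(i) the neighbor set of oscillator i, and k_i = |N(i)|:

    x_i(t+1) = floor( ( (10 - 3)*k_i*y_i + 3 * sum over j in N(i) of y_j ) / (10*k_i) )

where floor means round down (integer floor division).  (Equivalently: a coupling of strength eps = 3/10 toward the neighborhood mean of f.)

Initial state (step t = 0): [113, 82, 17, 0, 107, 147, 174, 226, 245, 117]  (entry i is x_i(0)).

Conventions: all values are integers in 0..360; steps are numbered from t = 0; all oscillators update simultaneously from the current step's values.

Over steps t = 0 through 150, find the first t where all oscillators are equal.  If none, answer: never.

Simulating step by step:
t=0: [113, 82, 17, 0, 107, 147, 174, 226, 245, 117]  (not all equal)
t=1: [240, 196, 81, 53, 202, 269, 270, 242, 222, 245]  (not all equal)
t=2: [249, 262, 204, 172, 252, 218, 222, 241, 250, 253]  (not all equal)
t=3: [242, 235, 269, 272, 243, 265, 261, 253, 244, 236]  (not all equal)
t=4: [245, 247, 219, 216, 243, 224, 228, 233, 242, 252]  (not all equal)
t=5: [247, 247, 265, 266, 249, 261, 260, 258, 250, 240]  (not all equal)
t=6: [240, 238, 222, 222, 239, 227, 227, 228, 237, 247]  (not all equal)
t=7: [253, 255, 265, 264, 252, 261, 261, 261, 255, 246]  (not all equal)
t=8: [233, 231, 221, 223, 235, 226, 225, 225, 232, 241]  (not all equal)
t=9: [259, 261, 266, 264, 256, 263, 264, 264, 259, 252]  (not all equal)
t=10: [226, 224, 219, 222, 231, 222, 221, 221, 227, 234]  (not all equal)
t=11: [264, 265, 268, 266, 260, 266, 267, 267, 263, 258]  (not all equal)
t=12: [220, 218, 215, 218, 225, 218, 216, 216, 221, 227]  (not all equal)
t=13: [268, 270, 271, 269, 265, 269, 270, 270, 268, 264]  (not all equal)
t=14: [214, 212, 210, 213, 218, 213, 212, 212, 215, 219]  (not all equal)
t=15: [272, 273, 273, 272, 270, 272, 273, 273, 271, 269]  (not all equal)
t=16: [207, 207, 207, 208, 211, 207, 207, 207, 209, 212]  (not all equal)
t=17: [276, 276, 275, 275, 274, 276, 276, 275, 274, 273]  (not all equal)
t=18: [202, 202, 202, 203, 205, 202, 202, 203, 204, 206]  (not all equal)
t=19: [278, 278, 278, 277, 277, 278, 278, 277, 277, 276]  (not all equal)
t=20: [198, 198, 198, 199, 200, 198, 198, 199, 200, 201]  (not all equal)
t=21: [279, 279, 279, 279, 278, 279, 279, 279, 278, 278]  (not all equal)
t=22: [197, 197, 197, 197, 197, 197, 197, 197, 197, 198]  (not all equal)
t=23: [280, 280, 280, 280, 279, 280, 280, 280, 279, 279]  (not all equal)
t=24: [195, 195, 195, 195, 196, 195, 195, 195, 196, 197]  (not all equal)
t=25: [280, 280, 280, 280, 280, 280, 280, 280, 280, 280]  (all equal)

Answer: 25
Key observation: Synchronization is absorbing here: once all oscillators are equal they stay equal, and step 25 is the first all-equal step.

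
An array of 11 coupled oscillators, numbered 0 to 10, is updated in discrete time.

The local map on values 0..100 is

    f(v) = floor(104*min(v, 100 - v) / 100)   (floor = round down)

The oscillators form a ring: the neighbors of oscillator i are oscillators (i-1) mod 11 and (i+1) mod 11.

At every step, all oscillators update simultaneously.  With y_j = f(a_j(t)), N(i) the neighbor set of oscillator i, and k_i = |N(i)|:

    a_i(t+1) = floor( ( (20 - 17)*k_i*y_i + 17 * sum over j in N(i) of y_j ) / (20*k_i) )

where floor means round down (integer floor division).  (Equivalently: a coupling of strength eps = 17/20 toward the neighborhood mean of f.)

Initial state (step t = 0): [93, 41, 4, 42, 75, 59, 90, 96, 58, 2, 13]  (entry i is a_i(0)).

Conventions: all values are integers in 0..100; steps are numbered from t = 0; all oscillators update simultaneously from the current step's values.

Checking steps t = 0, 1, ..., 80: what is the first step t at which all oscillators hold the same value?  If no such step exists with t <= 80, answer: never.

Answer: 20
Key observation: Synchronization is absorbing here: once all oscillators are equal they stay equal, and step 20 is the first all-equal step.

Derivation:
t=0: [93, 41, 4, 42, 75, 59, 90, 96, 58, 2, 13]  (not all equal)
t=1: [24, 10, 36, 19, 40, 21, 21, 23, 9, 24, 5]  (not all equal)
t=2: [9, 27, 17, 36, 23, 29, 21, 16, 21, 9, 21]  (not all equal)
t=3: [22, 15, 30, 22, 31, 23, 22, 20, 13, 19, 10]  (not all equal)
t=4: [13, 24, 20, 30, 23, 26, 21, 17, 18, 12, 18]  (not all equal)
t=5: [19, 17, 26, 22, 28, 22, 21, 19, 15, 17, 13]  (not all equal)
t=6: [15, 22, 20, 27, 23, 24, 20, 18, 17, 14, 17]  (not all equal)
t=7: [18, 18, 24, 22, 25, 21, 20, 18, 16, 16, 14]  (not all equal)
t=8: [16, 20, 20, 24, 22, 22, 19, 18, 16, 15, 16]  (not all equal)
t=9: [17, 18, 21, 21, 22, 20, 19, 17, 16, 15, 15]  (not all equal)
t=10: [16, 18, 19, 21, 20, 20, 18, 17, 16, 15, 15]  (not all equal)
t=11: [16, 17, 19, 19, 20, 19, 18, 17, 16, 15, 15]  (not all equal)
t=12: [16, 17, 18, 19, 19, 19, 18, 17, 16, 15, 15]  (not all equal)
t=13: [16, 17, 18, 18, 19, 18, 18, 17, 16, 15, 15]  (not all equal)
t=14: [16, 17, 17, 18, 18, 18, 17, 17, 16, 15, 15]  (not all equal)
t=15: [16, 16, 17, 17, 18, 17, 17, 16, 16, 15, 15]  (not all equal)
t=16: [15, 16, 16, 17, 17, 17, 16, 16, 15, 15, 15]  (not all equal)
t=17: [15, 15, 16, 16, 17, 16, 16, 15, 15, 15, 15]  (not all equal)
t=18: [15, 15, 15, 16, 16, 16, 15, 15, 15, 15, 15]  (not all equal)
t=19: [15, 15, 15, 15, 16, 15, 15, 15, 15, 15, 15]  (not all equal)
t=20: [15, 15, 15, 15, 15, 15, 15, 15, 15, 15, 15]  (all equal)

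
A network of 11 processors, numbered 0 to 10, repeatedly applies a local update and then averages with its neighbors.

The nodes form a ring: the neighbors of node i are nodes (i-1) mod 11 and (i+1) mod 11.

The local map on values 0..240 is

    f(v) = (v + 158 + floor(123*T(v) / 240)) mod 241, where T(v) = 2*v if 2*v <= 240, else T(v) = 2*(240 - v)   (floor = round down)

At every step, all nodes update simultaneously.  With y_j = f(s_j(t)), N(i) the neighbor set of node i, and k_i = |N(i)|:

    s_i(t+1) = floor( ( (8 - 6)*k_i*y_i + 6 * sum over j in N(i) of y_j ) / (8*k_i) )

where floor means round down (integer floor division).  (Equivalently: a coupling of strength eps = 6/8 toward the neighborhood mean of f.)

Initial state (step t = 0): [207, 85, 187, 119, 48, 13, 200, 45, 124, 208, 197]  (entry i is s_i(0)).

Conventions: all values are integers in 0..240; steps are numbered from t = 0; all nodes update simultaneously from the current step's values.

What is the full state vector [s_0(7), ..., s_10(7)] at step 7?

Simulating step by step:
t=0: [207, 85, 187, 119, 48, 13, 200, 45, 124, 208, 197]
t=1: [131, 140, 131, 103, 131, 110, 111, 120, 101, 158, 157]
t=2: [159, 159, 146, 150, 138, 147, 147, 138, 149, 144, 159]
t=3: [159, 159, 159, 159, 159, 159, 159, 159, 159, 159, 159]
t=4: [159, 159, 159, 159, 159, 159, 159, 159, 159, 159, 159]
t=5: [159, 159, 159, 159, 159, 159, 159, 159, 159, 159, 159]
t=6: [159, 159, 159, 159, 159, 159, 159, 159, 159, 159, 159]
t=7: [159, 159, 159, 159, 159, 159, 159, 159, 159, 159, 159]

Answer: [159, 159, 159, 159, 159, 159, 159, 159, 159, 159, 159]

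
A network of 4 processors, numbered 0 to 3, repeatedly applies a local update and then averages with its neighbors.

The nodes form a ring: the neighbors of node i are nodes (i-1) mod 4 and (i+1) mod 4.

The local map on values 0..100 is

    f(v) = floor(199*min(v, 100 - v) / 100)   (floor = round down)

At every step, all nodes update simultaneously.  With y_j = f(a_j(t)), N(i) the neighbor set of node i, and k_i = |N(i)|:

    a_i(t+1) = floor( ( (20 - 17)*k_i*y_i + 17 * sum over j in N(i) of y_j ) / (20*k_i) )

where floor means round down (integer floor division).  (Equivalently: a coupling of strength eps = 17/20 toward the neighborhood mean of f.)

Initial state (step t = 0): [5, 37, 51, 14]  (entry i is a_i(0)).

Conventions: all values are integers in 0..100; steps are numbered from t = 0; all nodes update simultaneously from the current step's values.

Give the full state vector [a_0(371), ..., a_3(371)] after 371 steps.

Answer: [69, 42, 69, 42]
Key observation: The state at step 40, [68, 87, 68, 87], reappears at step 48: the system is in a cycle of period 8 from step 40 on.  Therefore the state at step 371 equals the state at step 40 + ((371 - 40) mod 8) = 43, which is [69, 42, 69, 42].

Derivation:
t=0: [5, 37, 51, 14]
t=1: [43, 56, 57, 49]
t=2: [90, 85, 90, 86]
t=3: [26, 20, 26, 20]
t=4: [40, 49, 40, 49]
t=5: [94, 81, 94, 81]
t=6: [33, 14, 33, 14]
t=7: [32, 59, 32, 59]
t=8: [78, 65, 78, 65]
t=9: [65, 46, 65, 46]
t=10: [87, 72, 87, 72]
t=11: [50, 29, 50, 29]
t=12: [63, 92, 63, 92]
t=13: [23, 64, 23, 64]
t=14: [67, 48, 67, 48]
t=15: [90, 69, 90, 69]
t=16: [54, 25, 54, 25]
t=17: [55, 84, 55, 84]
t=18: [39, 80, 39, 80]
t=19: [44, 71, 44, 71]
t=20: [61, 82, 61, 82]
t=21: [41, 70, 41, 70]
t=22: [62, 77, 62, 77]
t=23: [49, 70, 49, 70]
t=24: [64, 91, 64, 91]
t=25: [25, 62, 25, 62]
t=26: [71, 52, 71, 52]
t=27: [89, 62, 89, 62]
t=28: [66, 29, 66, 29]
t=29: [58, 65, 58, 65]
t=30: [71, 80, 71, 80]
t=31: [41, 54, 41, 54]
t=32: [89, 82, 89, 82]
t=33: [32, 23, 32, 23]
t=34: [47, 60, 47, 60]
t=35: [81, 90, 81, 90]
t=36: [21, 34, 21, 34]
t=37: [63, 44, 63, 44]
t=38: [84, 75, 84, 75]
t=39: [46, 33, 46, 33]
t=40: [68, 87, 68, 87]
t=41: [30, 57, 30, 57]
t=42: [81, 62, 81, 62]
t=43: [69, 42, 69, 42]
t=44: [79, 64, 79, 64]
t=45: [66, 45, 66, 45]
t=46: [85, 70, 85, 70]
t=47: [54, 33, 54, 33]
t=48: [68, 87, 68, 87]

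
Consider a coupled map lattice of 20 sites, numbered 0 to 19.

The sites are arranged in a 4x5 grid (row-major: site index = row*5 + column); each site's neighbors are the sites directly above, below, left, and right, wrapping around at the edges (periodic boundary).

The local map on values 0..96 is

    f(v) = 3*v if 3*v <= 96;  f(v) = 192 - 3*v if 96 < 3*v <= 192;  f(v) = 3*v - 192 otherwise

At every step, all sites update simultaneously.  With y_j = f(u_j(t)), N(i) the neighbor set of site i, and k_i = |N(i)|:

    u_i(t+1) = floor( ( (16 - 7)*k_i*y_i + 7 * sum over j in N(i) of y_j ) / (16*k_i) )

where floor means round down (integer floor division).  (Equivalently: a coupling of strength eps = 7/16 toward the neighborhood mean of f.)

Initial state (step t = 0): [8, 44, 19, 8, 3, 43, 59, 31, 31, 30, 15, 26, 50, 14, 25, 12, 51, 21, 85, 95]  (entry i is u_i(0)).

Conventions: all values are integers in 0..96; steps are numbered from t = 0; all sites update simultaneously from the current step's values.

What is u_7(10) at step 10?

Simulating step by step:
t=0: [8, 44, 19, 8, 3, 43, 59, 31, 31, 30, 15, 26, 50, 14, 25, 12, 51, 21, 85, 95]
t=1: [31, 48, 58, 37, 30, 54, 40, 74, 79, 76, 52, 59, 53, 53, 71, 42, 47, 57, 59, 72]
t=2: [77, 52, 29, 63, 76, 42, 53, 35, 45, 40, 34, 29, 29, 31, 25, 59, 45, 24, 25, 34]
t=3: [38, 43, 70, 29, 42, 62, 48, 77, 59, 66, 77, 78, 86, 84, 79, 38, 55, 73, 70, 72]
t=4: [67, 54, 33, 61, 58, 22, 43, 38, 29, 17, 40, 43, 55, 49, 39, 62, 38, 29, 31, 36]
t=5: [18, 43, 74, 36, 26, 58, 61, 73, 68, 55, 63, 61, 45, 56, 69, 29, 64, 80, 76, 68]
t=6: [57, 45, 41, 64, 63, 20, 17, 27, 24, 28, 15, 12, 43, 26, 15, 56, 22, 40, 38, 30]
t=7: [27, 54, 61, 24, 23, 55, 54, 73, 67, 66, 43, 44, 64, 72, 57, 37, 57, 70, 70, 67]
t=8: [68, 32, 21, 51, 57, 34, 32, 20, 19, 17, 56, 46, 14, 18, 22, 64, 32, 15, 23, 25]
t=9: [29, 83, 61, 44, 31, 70, 86, 61, 54, 54, 36, 58, 46, 55, 59, 22, 75, 54, 62, 59]
t=10: [74, 53, 22, 48, 73, 39, 48, 22, 30, 33, 60, 36, 39, 26, 25, 61, 37, 28, 17, 28]

Answer: u_7(10) = 22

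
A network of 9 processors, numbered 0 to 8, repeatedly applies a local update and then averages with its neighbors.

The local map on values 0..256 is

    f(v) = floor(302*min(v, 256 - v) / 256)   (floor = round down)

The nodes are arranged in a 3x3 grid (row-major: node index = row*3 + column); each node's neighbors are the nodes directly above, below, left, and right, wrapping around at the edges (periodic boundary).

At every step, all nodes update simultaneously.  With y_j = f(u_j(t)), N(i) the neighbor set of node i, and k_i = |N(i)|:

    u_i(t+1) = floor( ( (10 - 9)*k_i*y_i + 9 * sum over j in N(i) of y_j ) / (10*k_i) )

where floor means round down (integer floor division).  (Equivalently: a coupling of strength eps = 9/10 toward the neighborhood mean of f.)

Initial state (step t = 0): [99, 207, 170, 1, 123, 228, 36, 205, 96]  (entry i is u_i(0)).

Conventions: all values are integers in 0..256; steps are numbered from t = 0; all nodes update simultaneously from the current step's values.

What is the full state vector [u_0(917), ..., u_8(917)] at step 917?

Simulating step by step:
t=0: [99, 207, 170, 1, 123, 228, 36, 205, 96]
t=1: [56, 100, 81, 75, 48, 84, 69, 86, 64]
t=2: [92, 83, 89, 76, 96, 80, 82, 84, 92]
t=3: [97, 105, 101, 101, 96, 102, 100, 103, 99]
t=4: [118, 117, 118, 116, 119, 117, 117, 117, 118]
t=5: [137, 138, 138, 138, 137, 138, 138, 138, 138]
t=6: [139, 139, 139, 139, 139, 139, 139, 139, 139]
t=7: [138, 138, 138, 138, 138, 138, 138, 138, 138]
t=8: [139, 139, 139, 139, 139, 139, 139, 139, 139]

Answer: [138, 138, 138, 138, 138, 138, 138, 138, 138]
Key observation: The state at step 6, [139, 139, 139, 139, 139, 139, 139, 139, 139], reappears at step 8: the system is in a cycle of period 2 from step 6 on.  Therefore the state at step 917 equals the state at step 6 + ((917 - 6) mod 2) = 7, which is [138, 138, 138, 138, 138, 138, 138, 138, 138].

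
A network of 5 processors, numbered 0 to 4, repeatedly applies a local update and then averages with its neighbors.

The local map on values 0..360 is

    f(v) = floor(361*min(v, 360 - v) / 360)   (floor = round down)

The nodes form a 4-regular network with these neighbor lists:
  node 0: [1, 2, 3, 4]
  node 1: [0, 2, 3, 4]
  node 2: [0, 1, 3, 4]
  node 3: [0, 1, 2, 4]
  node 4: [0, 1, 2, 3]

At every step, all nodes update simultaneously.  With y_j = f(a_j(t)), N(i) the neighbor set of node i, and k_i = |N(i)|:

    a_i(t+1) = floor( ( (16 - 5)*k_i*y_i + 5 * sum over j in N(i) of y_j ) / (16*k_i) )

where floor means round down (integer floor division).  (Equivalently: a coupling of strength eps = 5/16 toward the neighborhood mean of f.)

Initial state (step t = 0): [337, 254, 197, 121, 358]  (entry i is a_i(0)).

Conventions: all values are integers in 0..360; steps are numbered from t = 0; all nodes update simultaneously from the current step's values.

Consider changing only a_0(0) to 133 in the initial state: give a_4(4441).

Simulating step by step:
t=0: [133, 254, 197, 121, 358]
t=1: [122, 105, 140, 114, 42]
t=2: [115, 104, 126, 110, 66]
t=3: [110, 104, 117, 107, 80]
t=4: [107, 103, 111, 105, 89]
t=5: [105, 103, 107, 104, 94]
t=6: [104, 102, 105, 103, 97]
t=7: [103, 102, 103, 102, 99]
t=8: [102, 101, 102, 101, 100]
t=9: [101, 101, 101, 101, 100]
t=10: [100, 100, 100, 100, 100]
t=11: [100, 100, 100, 100, 100]

Answer: a_4(4441) = 100
Key observation: The state at step 10, [100, 100, 100, 100, 100], reappears at step 11: the system is in a cycle of period 1 from step 10 on.  Therefore the state at step 4441 equals the state at step 10 + ((4441 - 10) mod 1) = 10, which is [100, 100, 100, 100, 100].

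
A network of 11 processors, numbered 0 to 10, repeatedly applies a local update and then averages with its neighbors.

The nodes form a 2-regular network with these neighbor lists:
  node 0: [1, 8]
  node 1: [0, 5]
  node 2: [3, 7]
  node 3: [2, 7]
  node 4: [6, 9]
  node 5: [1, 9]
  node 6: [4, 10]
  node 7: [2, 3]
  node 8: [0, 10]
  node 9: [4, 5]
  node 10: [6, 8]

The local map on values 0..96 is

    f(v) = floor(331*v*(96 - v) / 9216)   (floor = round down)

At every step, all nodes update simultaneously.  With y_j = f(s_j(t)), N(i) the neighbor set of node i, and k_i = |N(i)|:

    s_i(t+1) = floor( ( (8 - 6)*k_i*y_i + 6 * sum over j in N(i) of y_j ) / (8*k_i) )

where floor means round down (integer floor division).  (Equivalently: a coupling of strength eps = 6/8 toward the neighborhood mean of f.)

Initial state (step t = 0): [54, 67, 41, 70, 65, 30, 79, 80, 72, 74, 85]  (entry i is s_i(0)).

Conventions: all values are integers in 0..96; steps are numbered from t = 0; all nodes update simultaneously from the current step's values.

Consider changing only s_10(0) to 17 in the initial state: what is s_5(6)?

Answer: s_5(6) = 73
Key observation: This trace re-runs the system from the modified initial state.

Derivation:
t=0: [54, 67, 41, 70, 65, 30, 79, 80, 72, 74, 17]
t=1: [69, 74, 61, 63, 57, 65, 57, 65, 63, 68, 53]
t=2: [66, 66, 73, 74, 74, 65, 79, 74, 73, 73, 77]
t=3: [66, 71, 58, 58, 55, 67, 53, 58, 61, 63, 53]
t=4: [69, 68, 79, 79, 78, 68, 80, 79, 76, 74, 79]
t=5: [62, 67, 48, 48, 51, 64, 48, 48, 56, 58, 49]
t=6: [74, 72, 82, 82, 80, 73, 82, 82, 78, 77, 81]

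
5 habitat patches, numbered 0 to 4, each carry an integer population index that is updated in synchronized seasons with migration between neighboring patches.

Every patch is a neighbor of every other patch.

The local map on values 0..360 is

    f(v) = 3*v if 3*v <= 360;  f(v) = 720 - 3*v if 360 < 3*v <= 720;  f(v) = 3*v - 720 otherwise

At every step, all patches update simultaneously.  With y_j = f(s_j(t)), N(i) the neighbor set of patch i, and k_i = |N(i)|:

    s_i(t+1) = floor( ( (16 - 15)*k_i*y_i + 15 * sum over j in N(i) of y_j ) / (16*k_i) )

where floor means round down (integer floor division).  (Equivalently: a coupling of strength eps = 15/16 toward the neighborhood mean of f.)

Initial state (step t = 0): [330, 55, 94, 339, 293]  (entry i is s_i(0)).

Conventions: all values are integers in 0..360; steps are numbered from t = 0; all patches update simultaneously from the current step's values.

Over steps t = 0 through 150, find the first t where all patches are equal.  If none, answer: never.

Answer: 6
Key observation: Synchronization is absorbing here: once all patches are equal they stay equal, and step 6 is the first all-equal step.

Derivation:
t=0: [330, 55, 94, 339, 293]  (not all equal)
t=1: [228, 246, 226, 223, 247]  (not all equal)
t=2: [33, 36, 32, 30, 35]  (not all equal)
t=3: [99, 98, 100, 101, 98]  (not all equal)
t=4: [297, 298, 297, 296, 298]  (not all equal)
t=5: [171, 171, 171, 172, 171]  (not all equal)
t=6: [206, 206, 206, 206, 206]  (all equal)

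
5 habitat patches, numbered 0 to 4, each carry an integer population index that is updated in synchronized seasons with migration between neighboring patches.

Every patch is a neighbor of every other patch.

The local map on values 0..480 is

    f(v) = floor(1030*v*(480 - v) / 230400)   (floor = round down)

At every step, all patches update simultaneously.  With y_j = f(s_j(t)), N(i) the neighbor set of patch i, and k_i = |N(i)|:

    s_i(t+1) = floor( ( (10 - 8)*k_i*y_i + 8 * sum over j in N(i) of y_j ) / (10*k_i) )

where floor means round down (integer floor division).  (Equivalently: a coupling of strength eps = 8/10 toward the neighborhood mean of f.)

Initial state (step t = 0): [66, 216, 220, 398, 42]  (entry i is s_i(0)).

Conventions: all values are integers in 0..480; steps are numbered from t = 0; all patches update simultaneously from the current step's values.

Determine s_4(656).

Answer: s_4(656) = 256
Key observation: The state at step 4, [256, 256, 256, 256, 256], reappears at step 5: the system is in a cycle of period 1 from step 4 on.  Therefore the state at step 656 equals the state at step 4 + ((656 - 4) mod 1) = 4, which is [256, 256, 256, 256, 256].

Derivation:
t=0: [66, 216, 220, 398, 42]
t=1: [171, 171, 171, 171, 171]
t=2: [236, 236, 236, 236, 236]
t=3: [257, 257, 257, 257, 257]
t=4: [256, 256, 256, 256, 256]
t=5: [256, 256, 256, 256, 256]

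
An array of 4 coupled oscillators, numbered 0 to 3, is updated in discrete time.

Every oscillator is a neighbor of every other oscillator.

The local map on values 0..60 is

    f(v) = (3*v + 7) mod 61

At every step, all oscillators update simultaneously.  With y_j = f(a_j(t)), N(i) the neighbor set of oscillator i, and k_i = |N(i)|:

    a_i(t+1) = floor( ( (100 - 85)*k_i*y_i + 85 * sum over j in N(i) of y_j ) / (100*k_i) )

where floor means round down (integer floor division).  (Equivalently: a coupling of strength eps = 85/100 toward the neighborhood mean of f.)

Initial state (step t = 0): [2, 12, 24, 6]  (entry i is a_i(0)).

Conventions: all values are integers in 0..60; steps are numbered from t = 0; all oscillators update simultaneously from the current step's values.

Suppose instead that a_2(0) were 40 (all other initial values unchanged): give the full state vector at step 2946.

Answer: [58, 58, 58, 58]
Key observation: The state at step 4, [44, 44, 44, 44], reappears at step 14: the system is in a cycle of period 10 from step 4 on.  Therefore the state at step 2946 equals the state at step 4 + ((2946 - 4) mod 10) = 6, which is [58, 58, 58, 58].

Derivation:
t=0: [2, 12, 40, 6]
t=1: [22, 18, 23, 21]
t=2: [8, 10, 8, 9]
t=3: [33, 32, 33, 33]
t=4: [44, 44, 44, 44]
t=5: [17, 17, 17, 17]
t=6: [58, 58, 58, 58]
t=7: [59, 59, 59, 59]
t=8: [1, 1, 1, 1]
t=9: [10, 10, 10, 10]
t=10: [37, 37, 37, 37]
t=11: [57, 57, 57, 57]
t=12: [56, 56, 56, 56]
t=13: [53, 53, 53, 53]
t=14: [44, 44, 44, 44]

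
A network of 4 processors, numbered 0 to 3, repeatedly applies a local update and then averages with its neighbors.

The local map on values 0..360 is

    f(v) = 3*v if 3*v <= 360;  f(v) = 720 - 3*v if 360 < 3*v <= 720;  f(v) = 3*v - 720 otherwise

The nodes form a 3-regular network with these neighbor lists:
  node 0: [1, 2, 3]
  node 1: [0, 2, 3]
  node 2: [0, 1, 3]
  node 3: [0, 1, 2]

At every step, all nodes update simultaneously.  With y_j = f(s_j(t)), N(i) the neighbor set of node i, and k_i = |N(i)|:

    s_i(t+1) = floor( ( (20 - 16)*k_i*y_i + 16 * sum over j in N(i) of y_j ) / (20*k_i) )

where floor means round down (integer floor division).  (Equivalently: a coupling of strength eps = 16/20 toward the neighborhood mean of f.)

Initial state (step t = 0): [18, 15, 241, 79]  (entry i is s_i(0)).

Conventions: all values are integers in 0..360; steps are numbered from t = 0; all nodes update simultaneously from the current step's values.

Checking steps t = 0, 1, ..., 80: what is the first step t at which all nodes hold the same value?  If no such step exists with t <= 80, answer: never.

Simulating step by step:
t=0: [18, 15, 241, 79]  (not all equal)
t=1: [86, 87, 90, 74]  (not all equal)
t=2: [252, 252, 251, 254]  (not all equal)
t=3: [36, 36, 37, 36]  (not all equal)
t=4: [108, 108, 108, 108]  (all equal)

Answer: 4
Key observation: Synchronization is absorbing here: once all nodes are equal they stay equal, and step 4 is the first all-equal step.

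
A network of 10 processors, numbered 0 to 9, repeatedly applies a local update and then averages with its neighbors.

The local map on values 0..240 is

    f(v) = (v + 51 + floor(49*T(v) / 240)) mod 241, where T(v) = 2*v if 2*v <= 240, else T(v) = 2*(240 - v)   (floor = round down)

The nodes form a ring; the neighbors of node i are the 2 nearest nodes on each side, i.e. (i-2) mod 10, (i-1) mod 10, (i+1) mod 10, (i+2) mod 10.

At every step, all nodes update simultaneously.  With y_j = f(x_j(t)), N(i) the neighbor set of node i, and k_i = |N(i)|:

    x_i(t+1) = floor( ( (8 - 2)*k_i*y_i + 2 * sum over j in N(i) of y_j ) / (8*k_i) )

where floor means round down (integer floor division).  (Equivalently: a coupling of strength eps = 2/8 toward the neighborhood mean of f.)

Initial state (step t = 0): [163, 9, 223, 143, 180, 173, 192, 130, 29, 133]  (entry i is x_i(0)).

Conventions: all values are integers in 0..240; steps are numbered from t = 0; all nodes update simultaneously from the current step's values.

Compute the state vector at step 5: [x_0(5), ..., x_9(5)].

Simulating step by step:
t=0: [163, 9, 223, 143, 180, 173, 192, 130, 29, 133]
t=1: [29, 78, 48, 182, 29, 38, 37, 190, 98, 194]
t=2: [98, 135, 110, 40, 89, 92, 102, 41, 156, 45]
t=3: [175, 209, 197, 129, 174, 171, 174, 111, 37, 118]
t=4: [31, 53, 35, 173, 24, 35, 28, 176, 105, 184]
t=5: [97, 107, 94, 33, 81, 87, 92, 34, 161, 38]

Answer: [97, 107, 94, 33, 81, 87, 92, 34, 161, 38]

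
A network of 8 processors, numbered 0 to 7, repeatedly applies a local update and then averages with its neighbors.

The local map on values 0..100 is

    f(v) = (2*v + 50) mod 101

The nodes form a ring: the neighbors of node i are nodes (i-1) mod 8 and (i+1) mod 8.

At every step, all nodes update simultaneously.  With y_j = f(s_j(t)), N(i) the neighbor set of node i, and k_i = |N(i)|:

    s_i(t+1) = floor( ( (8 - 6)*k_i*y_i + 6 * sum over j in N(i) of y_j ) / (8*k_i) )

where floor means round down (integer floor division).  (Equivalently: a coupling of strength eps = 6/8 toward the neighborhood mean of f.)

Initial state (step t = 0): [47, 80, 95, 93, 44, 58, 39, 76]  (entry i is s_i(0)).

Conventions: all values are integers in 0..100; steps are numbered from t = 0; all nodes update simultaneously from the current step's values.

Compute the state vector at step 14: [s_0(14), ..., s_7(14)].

Answer: [51, 57, 31, 58, 54, 65, 70, 52]

Derivation:
t=0: [47, 80, 95, 93, 44, 58, 39, 76]
t=1: [13, 32, 25, 36, 46, 40, 31, 26]
t=2: [24, 69, 37, 58, 29, 26, 14, 32]
t=3: [62, 67, 62, 27, 26, 32, 24, 69]
t=4: [82, 75, 50, 28, 6, 40, 62, 85]
t=5: [46, 47, 51, 42, 28, 57, 35, 36]
t=6: [34, 45, 41, 29, 37, 24, 36, 27]
t=7: [20, 27, 25, 22, 45, 41, 43, 15]
t=8: [53, 72, 61, 75, 56, 35, 50, 66]
t=9: [79, 70, 89, 74, 59, 46, 49, 59]
t=10: [60, 34, 76, 59, 68, 53, 52, 36]
t=11: [31, 30, 31, 48, 67, 65, 41, 51]
t=12: [25, 10, 23, 46, 67, 62, 56, 28]
t=13: [53, 91, 65, 77, 63, 72, 44, 61]
t=14: [51, 57, 31, 58, 54, 65, 70, 52]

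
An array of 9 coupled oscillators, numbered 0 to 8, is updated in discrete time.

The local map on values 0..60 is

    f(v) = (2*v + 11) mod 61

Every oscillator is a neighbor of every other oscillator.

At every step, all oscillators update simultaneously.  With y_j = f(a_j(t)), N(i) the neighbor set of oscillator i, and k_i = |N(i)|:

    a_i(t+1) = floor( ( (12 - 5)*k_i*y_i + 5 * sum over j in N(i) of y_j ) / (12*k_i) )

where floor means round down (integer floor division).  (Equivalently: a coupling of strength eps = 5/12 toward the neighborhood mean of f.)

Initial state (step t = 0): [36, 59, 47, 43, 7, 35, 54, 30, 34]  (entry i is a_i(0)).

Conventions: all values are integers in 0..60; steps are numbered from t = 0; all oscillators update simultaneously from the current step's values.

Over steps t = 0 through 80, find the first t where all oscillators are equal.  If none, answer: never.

Simulating step by step:
t=0: [36, 59, 47, 43, 7, 35, 54, 30, 34]  (not all equal)
t=1: [24, 16, 35, 31, 25, 23, 43, 17, 22]  (not all equal)
t=2: [48, 39, 27, 23, 17, 47, 36, 40, 46]  (not all equal)
t=3: [41, 31, 18, 46, 40, 39, 28, 32, 38]  (not all equal)
t=4: [29, 18, 37, 34, 28, 27, 15, 19, 26]  (not all equal)
t=5: [14, 35, 23, 19, 13, 12, 32, 36, 11]  (not all equal)
t=6: [36, 26, 46, 41, 35, 34, 23, 27, 33]  (not all equal)
t=7: [22, 12, 33, 28, 21, 20, 41, 13, 19]  (not all equal)
t=8: [46, 35, 25, 20, 45, 44, 34, 37, 43]  (not all equal)
t=9: [36, 24, 14, 41, 35, 34, 23, 26, 33]  (not all equal)
t=10: [25, 45, 34, 30, 24, 23, 44, 14, 22]  (not all equal)
t=11: [16, 37, 26, 21, 47, 46, 36, 37, 45]  (not all equal)
t=12: [38, 28, 16, 43, 38, 37, 27, 28, 36]  (not all equal)
t=13: [23, 13, 32, 29, 23, 22, 12, 13, 21]  (not all equal)
t=14: [48, 38, 25, 22, 48, 47, 36, 38, 46]  (not all equal)
t=15: [40, 29, 15, 45, 40, 39, 27, 29, 38]  (not all equal)
t=16: [27, 15, 32, 32, 27, 26, 13, 15, 25]  (not all equal)
t=17: [10, 29, 15, 15, 10, 9, 27, 29, 8]  (not all equal)
t=18: [27, 15, 33, 33, 27, 26, 13, 15, 25]  (not all equal)
t=19: [10, 30, 16, 16, 10, 9, 28, 30, 8]  (not all equal)
t=20: [28, 17, 34, 34, 28, 27, 15, 17, 26]  (not all equal)
t=21: [12, 33, 19, 19, 12, 11, 31, 33, 10]  (not all equal)
t=22: [32, 22, 40, 40, 32, 31, 20, 22, 30]  (not all equal)
t=23: [21, 43, 30, 30, 21, 20, 41, 43, 19]  (not all equal)
t=24: [45, 36, 22, 22, 45, 44, 34, 36, 43]  (not all equal)
t=25: [38, 28, 46, 46, 38, 37, 26, 28, 36]  (not all equal)
t=26: [24, 13, 32, 32, 24, 22, 11, 13, 21]  (not all equal)
t=27: [50, 38, 26, 26, 50, 48, 36, 38, 46]  (not all equal)
t=28: [40, 27, 14, 14, 40, 38, 25, 27, 36]  (not all equal)
t=29: [26, 12, 30, 30, 26, 23, 10, 12, 21]  (not all equal)
t=30: [13, 30, 17, 17, 13, 42, 28, 30, 40]  (not all equal)
t=31: [32, 18, 37, 37, 32, 31, 16, 18, 29]  (not all equal)
t=32: [19, 37, 24, 24, 19, 18, 34, 37, 16]  (not all equal)
t=33: [45, 32, 50, 50, 45, 44, 28, 32, 42]  (not all equal)
t=34: [36, 22, 41, 41, 36, 35, 18, 22, 32]  (not all equal)
t=35: [27, 44, 32, 32, 27, 26, 40, 44, 23]  (not all equal)
t=36: [12, 30, 17, 17, 12, 11, 26, 30, 40]  (not all equal)
t=37: [31, 18, 36, 36, 31, 30, 13, 18, 28]  (not all equal)
t=38: [17, 36, 22, 22, 17, 16, 30, 36, 14]  (not all equal)
t=39: [41, 29, 46, 46, 41, 40, 22, 29, 38]  (not all equal)
t=40: [31, 18, 36, 36, 31, 30, 43, 18, 28]  (not all equal)
t=41: [17, 36, 22, 22, 17, 16, 30, 36, 14]  (not all equal)

Answer: never
Key observation: The state at step 38 reappears at step 41 — the system is in a cycle of period 3 from step 38 on.  No step 0..41 is synchronized, and the cycle repeats forever, so no step up to 80 (or ever) has all oscillators equal.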